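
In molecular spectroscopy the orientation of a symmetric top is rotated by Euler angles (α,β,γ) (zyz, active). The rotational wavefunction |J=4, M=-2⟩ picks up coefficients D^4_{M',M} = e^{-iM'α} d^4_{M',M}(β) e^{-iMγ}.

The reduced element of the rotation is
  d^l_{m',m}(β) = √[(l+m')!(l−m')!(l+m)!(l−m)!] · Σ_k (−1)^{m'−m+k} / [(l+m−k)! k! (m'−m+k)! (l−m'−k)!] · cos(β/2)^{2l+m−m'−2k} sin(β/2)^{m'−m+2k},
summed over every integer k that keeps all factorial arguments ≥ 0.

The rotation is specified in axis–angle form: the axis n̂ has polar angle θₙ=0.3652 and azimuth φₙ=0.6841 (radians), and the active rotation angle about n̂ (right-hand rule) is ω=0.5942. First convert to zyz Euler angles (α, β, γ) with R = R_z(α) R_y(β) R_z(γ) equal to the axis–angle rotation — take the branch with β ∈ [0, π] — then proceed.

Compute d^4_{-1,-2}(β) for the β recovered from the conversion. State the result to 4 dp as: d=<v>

Axis–angle → zyz. n̂ = (sinθₙcosφₙ, sinθₙsinφₙ, cosθₙ) = (+0.276776, +0.225701, +0.934052), ω = 0.5942.
R = I cosω + sinω [n̂]ₓ + (1−cosω) n̂n̂ᵀ gives
  R = [+0.841727, -0.512218, +0.170670; +0.533633, +0.837328, -0.118817; -0.082046, +0.191087, +0.978138]
β = atan2(√(R₁₃²+R₂₃²), R₃₃) = 0.209485; α = atan2(R₂₃, R₁₃) mod 2π = 5.675026; γ = atan2(R₃₂, −R₃₁) mod 2π = 1.165233
d^4_{-1,-2}(β=0.2095) via the finite sum:
Half-angle: c=0.994520, s=0.104551. N=√(6·120·2·720)=1018.233765
k∈{0,1,2} keeps every argument non-negative
  k=0: (−1)^1·1018.2338/(240)·0.9945^7·0.1046^1 = -0.426833
  k=1: (−1)^2·1018.2338/(48)·0.9945^5·0.1046^3 = +0.023586
  k=2: (−1)^3·1018.2338/(72)·0.9945^3·0.1046^5 = -0.000174
d^4_{-1,-2}(0.2095) = -0.426833 +0.023586 -0.000174 = -0.403420

d=-0.4034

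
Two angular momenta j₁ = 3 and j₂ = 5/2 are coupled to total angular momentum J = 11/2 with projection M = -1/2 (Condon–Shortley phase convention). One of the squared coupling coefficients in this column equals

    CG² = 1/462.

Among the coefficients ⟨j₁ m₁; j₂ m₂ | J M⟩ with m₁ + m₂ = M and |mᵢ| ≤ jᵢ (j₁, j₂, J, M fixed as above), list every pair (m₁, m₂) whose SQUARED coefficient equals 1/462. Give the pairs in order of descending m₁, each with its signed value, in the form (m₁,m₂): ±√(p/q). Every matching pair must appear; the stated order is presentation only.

Admissible pairs with m₁+m₂ = M = -1/2: (-3,5/2), (-2,3/2), (-1,1/2), (0,-1/2), (1,-3/2), (2,-5/2)
  (m₁,m₂)=(2,-5/2): CG² = 1/77, CG = +√(1/77)
  (m₁,m₂)=(1,-3/2): CG² = 25/154, CG = +√(25/154)
  (m₁,m₂)=(0,-1/2): CG² = 100/231, CG = +√(100/231)
  (m₁,m₂)=(-1,1/2): CG² = 25/77, CG = +√(25/77)
  (m₁,m₂)=(-2,3/2): CG² = 5/77, CG = +√(5/77)
  (m₁,m₂)=(-3,5/2): CG² = 1/462, CG = +√(1/462)   ← matches the target
Pairs with CG² = 1/462: (-3,5/2): +√(1/462)

(-3,5/2): +√(1/462)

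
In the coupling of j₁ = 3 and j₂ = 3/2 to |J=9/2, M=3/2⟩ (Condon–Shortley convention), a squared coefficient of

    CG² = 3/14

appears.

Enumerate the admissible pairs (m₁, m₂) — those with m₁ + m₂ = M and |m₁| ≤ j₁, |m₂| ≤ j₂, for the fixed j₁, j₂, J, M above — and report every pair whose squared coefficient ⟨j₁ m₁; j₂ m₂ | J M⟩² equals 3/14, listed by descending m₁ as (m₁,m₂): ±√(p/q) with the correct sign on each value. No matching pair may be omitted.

(2,-1/2): +√(3/14)

Admissible pairs with m₁+m₂ = M = 3/2: (0,3/2), (1,1/2), (2,-1/2), (3,-3/2)
  (m₁,m₂)=(3,-3/2): CG² = 1/84, CG = +√(1/84)
  (m₁,m₂)=(2,-1/2): CG² = 3/14, CG = +√(3/14)   ← matches the target
  (m₁,m₂)=(1,1/2): CG² = 15/28, CG = +√(15/28)
  (m₁,m₂)=(0,3/2): CG² = 5/21, CG = +√(5/21)
Pairs with CG² = 3/14: (2,-1/2): +√(3/14)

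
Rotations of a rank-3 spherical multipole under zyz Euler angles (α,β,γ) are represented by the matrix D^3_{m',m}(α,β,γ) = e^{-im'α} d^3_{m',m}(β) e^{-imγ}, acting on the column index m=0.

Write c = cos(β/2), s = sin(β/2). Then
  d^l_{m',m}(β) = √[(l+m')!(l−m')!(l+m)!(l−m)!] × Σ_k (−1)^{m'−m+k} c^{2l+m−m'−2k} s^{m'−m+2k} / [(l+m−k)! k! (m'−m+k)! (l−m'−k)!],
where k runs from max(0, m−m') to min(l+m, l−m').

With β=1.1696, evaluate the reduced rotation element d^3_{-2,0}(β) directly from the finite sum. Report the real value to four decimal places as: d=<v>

d=0.4532

d^3_{-2,0}(β=1.1696) via the finite sum:
Half-angle: c=0.833823, s=0.552033. N=√(1·120·6·6)=65.726707
Admissible k: 2..3 (factorial args all ≥0)
  k=2: (−1)^0·65.7267/(12)·0.8338^4·0.5520^2 = +0.806835
  k=3: (−1)^1·65.7267/(12)·0.8338^2·0.5520^4 = -0.353644
d^3_{-2,0}(1.1696) = +0.806835 -0.353644 = +0.453190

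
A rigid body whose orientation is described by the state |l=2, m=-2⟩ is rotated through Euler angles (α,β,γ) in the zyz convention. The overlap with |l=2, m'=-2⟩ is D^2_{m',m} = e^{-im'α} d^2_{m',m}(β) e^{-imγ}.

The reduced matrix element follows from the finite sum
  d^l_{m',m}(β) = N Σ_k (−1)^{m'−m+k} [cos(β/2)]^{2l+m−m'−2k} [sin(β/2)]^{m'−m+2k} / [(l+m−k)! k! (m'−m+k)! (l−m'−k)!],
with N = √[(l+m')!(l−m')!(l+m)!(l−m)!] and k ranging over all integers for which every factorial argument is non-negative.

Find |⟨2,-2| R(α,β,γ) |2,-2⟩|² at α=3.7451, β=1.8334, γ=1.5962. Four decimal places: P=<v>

First d^2_{-2,-2}(β=1.8334), then the phase factors e^{-i(-2)α} and e^{-i(-2)γ}:
c=cos(1.833400/2)=0.608442, s=sin(1.833400/2)=0.793598; N=√[1·24·1·24]=24.000000
Admissible k: 0..0 (factorial args all ≥0)
  k=0: (−1)^0·24.0000/(24)·0.6084^4·0.7936^0 = +0.137050
d^2_{-2,-2}(1.8334) = +0.137050
|D^2_{-2,-2}|² = |d^2_{-2,-2}(β)|² = (+0.137050)² = 0.018783 (the z-rotation phases have unit modulus)

P=0.0188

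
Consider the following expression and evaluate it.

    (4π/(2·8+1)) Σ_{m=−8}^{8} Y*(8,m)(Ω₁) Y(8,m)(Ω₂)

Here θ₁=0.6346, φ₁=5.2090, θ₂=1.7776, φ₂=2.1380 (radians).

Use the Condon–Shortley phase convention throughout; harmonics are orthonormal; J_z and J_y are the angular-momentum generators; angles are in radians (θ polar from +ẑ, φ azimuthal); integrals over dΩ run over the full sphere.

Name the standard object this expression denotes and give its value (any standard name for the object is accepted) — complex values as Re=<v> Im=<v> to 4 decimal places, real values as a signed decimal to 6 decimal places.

Legendre polynomial (addition theorem), +0.216409

This sum is the spherical-harmonic addition theorem: it equals the Legendre polynomial P_l(cos γ) of the angle γ between the two directions.
Term-by-term m-sum for l=8 (normalisation 4π/17 = 0.739198):
  [-8]  conj(Y_{8,-8})(Ω₁) = -0.005301-0.005812i ; Y_{8,-8}(Ω₂) = -0.075434+0.427240i ; Δ = +0.002883-0.001826i
  [-7]  conj(Y_{8,-7})(Ω₁) = +0.014039-0.040368i ; Y_{8,-7}(Ω₂) = +0.268387+0.246030i ; Δ = +0.013700-0.007380i
  [-6]  conj(Y_{8,-6})(Ω₁) = +0.140783-0.022998i ; Y_{8,-6}(Ω₂) = -0.117451+0.031450i ; Δ = -0.015812+0.007129i
  [-5]  conj(Y_{8,-5})(Ω₁) = +0.197459+0.255193i ; Y_{8,-5}(Ω₂) = -0.106783+0.338505i ; Δ = -0.107469+0.039591i
  [-4]  conj(Y_{8,-4})(Ω₁) = -0.193657+0.438770i ; Y_{8,-4}(Ω₂) = -0.003859-0.004600i ; Δ = +0.002765-0.000802i
  [-3]  conj(Y_{8,-3})(Ω₁) = -0.371235+0.030122i ; Y_{8,-3}(Ω₂) = -0.328905+0.043273i ; Δ = +0.120798-0.025972i
  [-2]  conj(Y_{8,-2})(Ω₁) = +0.045664+0.070068i ; Y_{8,-2}(Ω₂) = -0.019307+0.041398i ; Δ = -0.003782+0.000538i
  [-1]  conj(Y_{8,-1})(Ω₁) = -0.198189+0.365723i ; Y_{8,-1}(Ω₂) = -0.170606-0.267815i ; Δ = +0.131758-0.009317i
  [+0]  conj(Y_{8,0})(Ω₁) = -0.050716-0.000000i ; Y_{8,0}(Ω₂) = -0.060742+0.000000i ; Δ = +0.003081+0.000000i
  [+1]  conj(Y_{8,1})(Ω₁) = +0.198189+0.365723i ; Y_{8,1}(Ω₂) = +0.170606-0.267815i ; Δ = +0.131758+0.009317i
  [+2]  conj(Y_{8,2})(Ω₁) = +0.045664-0.070068i ; Y_{8,2}(Ω₂) = -0.019307-0.041398i ; Δ = -0.003782-0.000538i
  [+3]  conj(Y_{8,3})(Ω₁) = +0.371235+0.030122i ; Y_{8,3}(Ω₂) = +0.328905+0.043273i ; Δ = +0.120798+0.025972i
  [+4]  conj(Y_{8,4})(Ω₁) = -0.193657-0.438770i ; Y_{8,4}(Ω₂) = -0.003859+0.004600i ; Δ = +0.002765+0.000802i
  [+5]  conj(Y_{8,5})(Ω₁) = -0.197459+0.255193i ; Y_{8,5}(Ω₂) = +0.106783+0.338505i ; Δ = -0.107469-0.039591i
  [+6]  conj(Y_{8,6})(Ω₁) = +0.140783+0.022998i ; Y_{8,6}(Ω₂) = -0.117451-0.031450i ; Δ = -0.015812-0.007129i
  [+7]  conj(Y_{8,7})(Ω₁) = -0.014039-0.040368i ; Y_{8,7}(Ω₂) = -0.268387+0.246030i ; Δ = +0.013700+0.007380i
  [+8]  conj(Y_{8,8})(Ω₁) = -0.005301+0.005812i ; Y_{8,8}(Ω₂) = -0.075434-0.427240i ; Δ = +0.002883+0.001826i
Total Σ_m = +0.292762-0.000000i. Multiply by 0.739198: +0.216409-0.000000i. P_8(cos γ) = 0.216409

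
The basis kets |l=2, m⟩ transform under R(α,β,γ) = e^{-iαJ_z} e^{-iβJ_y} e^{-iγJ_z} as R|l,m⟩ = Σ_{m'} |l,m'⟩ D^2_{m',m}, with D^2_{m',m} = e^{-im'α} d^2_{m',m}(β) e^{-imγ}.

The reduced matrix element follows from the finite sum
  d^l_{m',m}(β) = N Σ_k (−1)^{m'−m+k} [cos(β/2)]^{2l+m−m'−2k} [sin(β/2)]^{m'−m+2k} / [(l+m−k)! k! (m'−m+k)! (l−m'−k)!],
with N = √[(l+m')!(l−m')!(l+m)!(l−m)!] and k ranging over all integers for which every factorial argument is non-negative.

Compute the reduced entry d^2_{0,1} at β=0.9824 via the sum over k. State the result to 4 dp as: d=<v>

d^2_{0,1}(β=0.9824) via the finite sum:
c=cos(0.982400/2)=0.881767, s=sin(0.982400/2)=0.471684; N=√[2·2·6·1]=4.898979
Admissible k: 1..2 (factorial args all ≥0)
  k=1: (−1)^0·4.8990/(2)·0.8818^3·0.4717^1 = +0.792117
  k=2: (−1)^1·4.8990/(2)·0.8818^1·0.4717^3 = -0.226665
d^2_{0,1}(0.9824) = +0.792117 -0.226665 = +0.565452

d=0.5655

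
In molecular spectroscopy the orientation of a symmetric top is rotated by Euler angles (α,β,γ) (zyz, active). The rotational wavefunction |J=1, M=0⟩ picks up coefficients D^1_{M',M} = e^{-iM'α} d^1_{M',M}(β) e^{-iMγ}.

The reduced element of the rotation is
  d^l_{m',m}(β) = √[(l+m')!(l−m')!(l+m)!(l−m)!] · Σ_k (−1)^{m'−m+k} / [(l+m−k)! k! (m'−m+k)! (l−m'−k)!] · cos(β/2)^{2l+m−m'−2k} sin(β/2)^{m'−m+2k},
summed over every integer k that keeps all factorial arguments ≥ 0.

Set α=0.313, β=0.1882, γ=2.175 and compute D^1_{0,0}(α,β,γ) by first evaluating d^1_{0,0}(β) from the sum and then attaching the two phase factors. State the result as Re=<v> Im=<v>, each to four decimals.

Split into d^1_{0,0}(β=0.1882) × two z-phases.
Half-angle: c=0.995576, s=0.093961. N=√(1·1·1·1)=1.000000
k: max(0,(0)−(0))=0 … min(1+(0),1−(0))=1
  k=0: (−1)^0·1.0000/(1)·0.9956^2·0.0940^0 = +0.991171
  k=1: (−1)^1·1.0000/(1)·0.9956^0·0.0940^2 = -0.008829
d^1_{0,0}(0.1882) = +0.991171 -0.008829 = +0.982343
D = (+1.000000+0.000000i)·(+0.982343)·(+1.000000+0.000000i) = +0.982343+0.000000i

Re=0.9823 Im=0.0000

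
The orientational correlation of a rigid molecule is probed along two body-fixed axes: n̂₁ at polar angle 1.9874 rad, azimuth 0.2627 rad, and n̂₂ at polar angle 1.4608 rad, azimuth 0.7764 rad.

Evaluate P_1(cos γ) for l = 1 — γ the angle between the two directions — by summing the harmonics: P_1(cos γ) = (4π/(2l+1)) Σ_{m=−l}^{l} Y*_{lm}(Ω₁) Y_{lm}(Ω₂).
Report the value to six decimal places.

Summing Y*_{l m}(θ₁,φ₁)·Y_{l m}(θ₂,φ₂) over m ∈ [−1, 1]; prefactor 4π/(2·1+1) = 4.188790:
  [-1]  conj(Y_{1,-1})(Ω₁) = (0.305104, 0.082047) ; Y_{1,-1}(Ω₂) = (0.245000, -0.240630) ; Δ = (0.094494, -0.053316)
  [+0]  conj(Y_{1,0})(Ω₁) = (-0.197716, -0.000000) ; Y_{1,0}(Ω₂) = (0.053636, 0.000000) ; Δ = (-0.010605, -0.000000)
  [+1]  conj(Y_{1,1})(Ω₁) = (-0.305104, 0.082047) ; Y_{1,1}(Ω₂) = (-0.245000, -0.240630) ; Δ = (0.094494, 0.053316)
Σ over m = (0.178382, 0.000000); ×(4π/3) → (0.747206, 0.000000). Real part: 0.747206

0.747206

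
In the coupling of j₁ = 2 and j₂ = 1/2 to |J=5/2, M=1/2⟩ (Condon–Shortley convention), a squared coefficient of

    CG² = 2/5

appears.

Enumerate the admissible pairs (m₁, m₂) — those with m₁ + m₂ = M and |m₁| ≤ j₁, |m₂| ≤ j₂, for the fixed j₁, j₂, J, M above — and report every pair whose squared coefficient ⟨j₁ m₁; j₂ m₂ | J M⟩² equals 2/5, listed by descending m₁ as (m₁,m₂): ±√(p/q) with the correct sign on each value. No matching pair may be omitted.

(1,-1/2): +√(2/5)

Admissible pairs with m₁+m₂ = M = 1/2: (0,1/2), (1,-1/2)
  (m₁,m₂)=(1,-1/2): CG² = 2/5, CG = +√(2/5)   ← matches the target
  (m₁,m₂)=(0,1/2): CG² = 3/5, CG = +√(3/5)
Pairs with CG² = 2/5: (1,-1/2): +√(2/5)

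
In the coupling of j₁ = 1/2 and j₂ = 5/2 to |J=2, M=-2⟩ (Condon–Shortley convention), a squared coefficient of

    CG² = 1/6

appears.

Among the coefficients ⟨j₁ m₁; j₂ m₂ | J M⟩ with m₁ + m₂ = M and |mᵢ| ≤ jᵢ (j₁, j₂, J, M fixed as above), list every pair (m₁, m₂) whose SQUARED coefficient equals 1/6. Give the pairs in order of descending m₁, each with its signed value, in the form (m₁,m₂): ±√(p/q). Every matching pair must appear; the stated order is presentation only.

Admissible pairs with m₁+m₂ = M = -2: (-1/2,-3/2), (1/2,-5/2)
  (m₁,m₂)=(1/2,-5/2): CG² = 5/6, CG = +√(5/6)
  (m₁,m₂)=(-1/2,-3/2): CG² = 1/6, CG = −√(1/6)   ← matches the target
Pairs with CG² = 1/6: (-1/2,-3/2): −√(1/6)

(-1/2,-3/2): −√(1/6)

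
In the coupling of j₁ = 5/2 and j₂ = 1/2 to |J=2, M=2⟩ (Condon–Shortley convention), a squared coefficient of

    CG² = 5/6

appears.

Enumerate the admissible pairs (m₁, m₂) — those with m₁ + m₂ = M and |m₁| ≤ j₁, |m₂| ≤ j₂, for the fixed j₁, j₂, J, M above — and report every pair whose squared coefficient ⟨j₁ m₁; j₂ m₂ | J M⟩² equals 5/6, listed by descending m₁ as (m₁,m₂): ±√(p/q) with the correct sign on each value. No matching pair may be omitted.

(5/2,-1/2): +√(5/6)

Admissible pairs with m₁+m₂ = M = 2: (3/2,1/2), (5/2,-1/2)
  (m₁,m₂)=(5/2,-1/2): CG² = 5/6, CG = +√(5/6)   ← matches the target
  (m₁,m₂)=(3/2,1/2): CG² = 1/6, CG = −√(1/6)
Pairs with CG² = 5/6: (5/2,-1/2): +√(5/6)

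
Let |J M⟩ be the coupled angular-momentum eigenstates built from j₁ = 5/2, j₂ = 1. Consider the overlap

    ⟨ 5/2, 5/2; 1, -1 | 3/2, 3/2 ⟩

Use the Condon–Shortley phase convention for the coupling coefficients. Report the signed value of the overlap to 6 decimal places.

+0.816497

triangle: 2!·3!·0!/6! = 12/720
(j±m)!: 5!·0!·0!·2!·3!·0! = 1440
prefactor² = (2J+1)·Δ·N² = 96
  k=0: +1/(0!·2!·0!·0!·3!·0!) = 1/12
Σ = 1/12  ⇒  CG² = 96·(1/12)² = 2/3
CG = +√(2/3) = +0.816497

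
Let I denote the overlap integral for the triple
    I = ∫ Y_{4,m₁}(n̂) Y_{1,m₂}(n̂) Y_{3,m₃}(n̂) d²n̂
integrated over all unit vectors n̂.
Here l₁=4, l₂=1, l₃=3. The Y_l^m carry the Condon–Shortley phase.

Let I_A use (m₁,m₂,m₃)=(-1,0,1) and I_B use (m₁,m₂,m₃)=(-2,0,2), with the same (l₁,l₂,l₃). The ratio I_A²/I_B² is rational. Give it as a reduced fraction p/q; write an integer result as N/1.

l's match ⇒ only the (l;m) 3-j factors differ between A and B.
A: triangle coeff Δ(4,1,3) = 1/252; Σ_t [1,1]: t=1:−1/48 = -1/48; (3j)²=5/84 [(4 1 3; -1 0 1)], sign=-1
B: triangle coeff Δ(4,1,3) = 1/252; Σ_t [1,1]: t=1:−1/120 = -1/120; (3j)²=1/21 [(4 1 3; -2 0 2)], sign=+1
I_A²/I_B² = (5/84)/(1/21) = 5/4

5/4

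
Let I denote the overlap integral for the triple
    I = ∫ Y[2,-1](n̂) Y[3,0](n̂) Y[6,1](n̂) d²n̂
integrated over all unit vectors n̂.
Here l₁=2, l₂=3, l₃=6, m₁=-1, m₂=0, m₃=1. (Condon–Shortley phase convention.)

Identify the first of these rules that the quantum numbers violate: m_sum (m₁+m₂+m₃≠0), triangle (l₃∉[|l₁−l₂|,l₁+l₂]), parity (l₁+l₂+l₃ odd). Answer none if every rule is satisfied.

triangle

Σmᵢ = 0  ✓
l₃∈[|l₁−l₂|,l₁+l₂]=[1,5] required, l₃=6 fails  ✗
Σlᵢ = 11 ⇒ odd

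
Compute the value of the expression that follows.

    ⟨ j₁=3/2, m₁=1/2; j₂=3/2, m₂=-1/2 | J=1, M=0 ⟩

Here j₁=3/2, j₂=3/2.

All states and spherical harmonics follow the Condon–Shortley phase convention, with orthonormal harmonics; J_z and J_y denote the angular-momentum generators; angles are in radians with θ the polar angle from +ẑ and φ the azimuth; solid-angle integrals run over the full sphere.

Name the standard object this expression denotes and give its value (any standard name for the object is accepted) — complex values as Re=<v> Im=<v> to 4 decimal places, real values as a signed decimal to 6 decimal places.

Clebsch–Gordan coefficient, −√(1/20) ≈ -0.223607

This is a Clebsch–Gordan (vector-coupling) coefficient.
j₁+j₂−J=2  J+j₁−j₂=1  J−j₁+j₂=1  j₁+j₂+J+1=5
(j₁±m₁, j₂±m₂, J±M) = (2,1,1,2,1,1)
P² = 1/5
sum k=0..1:
  [0] +1/2 = 1/2
  [1] −1/1 = -1
S = -1/2
C² = P²·S² = 1/20 ; C = -0.223607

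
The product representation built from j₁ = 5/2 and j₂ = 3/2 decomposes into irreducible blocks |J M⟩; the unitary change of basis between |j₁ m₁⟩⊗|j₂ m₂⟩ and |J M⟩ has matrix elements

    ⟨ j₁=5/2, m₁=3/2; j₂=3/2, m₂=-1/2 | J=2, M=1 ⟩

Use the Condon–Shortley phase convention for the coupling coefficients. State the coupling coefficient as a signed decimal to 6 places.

j₁+j₂−J=2  J+j₁−j₂=3  J−j₁+j₂=1  j₁+j₂+J+1=7
(j₁±m₁, j₂±m₂, J±M) = (4,1,1,2,3,1)
P² = 24/7
sum k=0..1:
  [0] +1/4 = 1/4
  [1] −1/6 = -1/6
S = 1/12
C² = P²·S² = 1/42 ; C = +0.154303

+√(1/42) = +0.154303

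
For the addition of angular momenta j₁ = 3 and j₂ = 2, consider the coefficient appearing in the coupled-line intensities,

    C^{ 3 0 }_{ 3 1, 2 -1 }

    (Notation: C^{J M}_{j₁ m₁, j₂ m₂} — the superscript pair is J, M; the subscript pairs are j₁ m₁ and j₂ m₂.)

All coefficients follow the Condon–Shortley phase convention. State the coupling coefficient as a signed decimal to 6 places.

triangle: 2!×4!×2!/9! = 96/362880
(j±m)!: 4!×2!×1!×3!×3!×3! = 10368
prefactor² = (2J+1)×Δ×N² = 96/5
  k=0: +1/(0!×2!×2!×1!×2!×1!) = 1/8
  k=1: −1/(1!×1!×1!×0!×3!×2!) = -1/12
Σ = 1/24  ⇒  CG² = 96/5×(1/24)² = 1/30
CG = +√(1/30) = +0.182574

+√(1/30) ≈ +0.182574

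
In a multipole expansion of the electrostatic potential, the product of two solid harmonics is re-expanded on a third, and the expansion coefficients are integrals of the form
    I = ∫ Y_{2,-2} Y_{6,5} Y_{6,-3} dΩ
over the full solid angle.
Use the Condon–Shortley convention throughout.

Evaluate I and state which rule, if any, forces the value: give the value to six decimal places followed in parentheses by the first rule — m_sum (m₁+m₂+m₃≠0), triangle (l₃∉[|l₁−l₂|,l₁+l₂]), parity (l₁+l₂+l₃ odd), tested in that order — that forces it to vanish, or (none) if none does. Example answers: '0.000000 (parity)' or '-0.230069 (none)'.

m-sum 0 ✓  L=14 even ✓  4≤6≤8 ✓
Π(2lᵢ+1) = 5×13×13 = 845
triangle coeff Δ(2,6,6) = 1/90090
Σ_t [0,2]: t=0:+1/69120 t=1:−1/14400 t=2:+1/69120 = -7/172800
(3j)²=14/715 [(2 6 6; 0 0 0)], sign=-1
Σ_t [2,2]: t=2:+1/1451520 = 1/1451520
(3j)²=1/91 [(2 6 6; -2 5 -3)], sign=-1
⇒ 4πI² = 2/11
I = (+1)√(2/11/(4π)) = 0.12028562
No selection rule forces the value: the integral is nonzero (none).

0.120286 (none)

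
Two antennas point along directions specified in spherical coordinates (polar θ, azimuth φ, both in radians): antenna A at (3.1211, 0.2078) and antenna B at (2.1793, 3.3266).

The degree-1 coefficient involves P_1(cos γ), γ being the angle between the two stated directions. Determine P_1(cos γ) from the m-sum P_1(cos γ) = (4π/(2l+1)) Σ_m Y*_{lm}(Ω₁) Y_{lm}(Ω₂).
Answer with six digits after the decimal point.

Summing Y*_{l m}(θ₁,φ₁)·Y_{l m}(θ₂,φ₂) over m ∈ [−1, 1]; prefactor 4π/(2·1+1) = 4.188790:
  m=-1: (0.006927, 0.001461) × (-0.278642, 0.052147) = (-0.002006, -0.000046)  (running Σ = (-0.002006, -0.000046))
  m=0: (-0.488500, -0.000000) × (-0.279305, 0.000000) = (0.136440, 0.000000)  (running Σ = (0.134434, -0.000046))
  m=1: (-0.006927, 0.001461) × (0.278642, 0.052147) = (-0.002006, 0.000046)  (running Σ = (0.132428, 0.000000))
Σ over m = (0.132428, 0.000000); ×(4π/3) → (0.554712, 0.000000). Real part: 0.554712

0.554712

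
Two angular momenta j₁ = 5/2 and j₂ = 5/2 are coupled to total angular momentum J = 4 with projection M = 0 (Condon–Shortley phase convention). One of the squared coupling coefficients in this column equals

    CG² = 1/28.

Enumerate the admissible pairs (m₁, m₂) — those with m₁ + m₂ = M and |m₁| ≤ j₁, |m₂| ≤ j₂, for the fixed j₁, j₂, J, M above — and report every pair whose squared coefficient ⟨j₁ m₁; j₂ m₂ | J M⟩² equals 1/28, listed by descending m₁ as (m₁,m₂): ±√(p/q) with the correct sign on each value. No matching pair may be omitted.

(5/2,-5/2): +√(1/28); (-5/2,5/2): −√(1/28)

Admissible pairs with m₁+m₂ = M = 0: (-5/2,5/2), (-3/2,3/2), (-1/2,1/2), (1/2,-1/2), (3/2,-3/2), (5/2,-5/2)
  (m₁,m₂)=(5/2,-5/2): CG² = 1/28, CG = +√(1/28)   ← matches the target
  (m₁,m₂)=(3/2,-3/2): CG² = 9/28, CG = +√(9/28)
  (m₁,m₂)=(1/2,-1/2): CG² = 1/7, CG = +√(1/7)
  (m₁,m₂)=(-1/2,1/2): CG² = 1/7, CG = −√(1/7)
  (m₁,m₂)=(-3/2,3/2): CG² = 9/28, CG = −√(9/28)
  (m₁,m₂)=(-5/2,5/2): CG² = 1/28, CG = −√(1/28)   ← matches the target
Pairs with CG² = 1/28: (5/2,-5/2): +√(1/28); (-5/2,5/2): −√(1/28)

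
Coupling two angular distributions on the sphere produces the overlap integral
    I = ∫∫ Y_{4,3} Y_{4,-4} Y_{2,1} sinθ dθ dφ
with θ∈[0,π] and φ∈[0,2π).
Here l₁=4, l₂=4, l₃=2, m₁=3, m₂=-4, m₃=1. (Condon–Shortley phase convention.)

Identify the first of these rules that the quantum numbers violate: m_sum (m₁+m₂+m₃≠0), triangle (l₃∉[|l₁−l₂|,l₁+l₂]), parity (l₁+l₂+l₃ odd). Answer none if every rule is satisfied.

none

m₁+m₂+m₃ = 3 − 4 + 1 = 0  ✓
triangle: |4−4|=0 ≤ l₃=2 ≤ 4+4=8  ✓
parity: l₁+l₂+l₃ = 10 is even  ✓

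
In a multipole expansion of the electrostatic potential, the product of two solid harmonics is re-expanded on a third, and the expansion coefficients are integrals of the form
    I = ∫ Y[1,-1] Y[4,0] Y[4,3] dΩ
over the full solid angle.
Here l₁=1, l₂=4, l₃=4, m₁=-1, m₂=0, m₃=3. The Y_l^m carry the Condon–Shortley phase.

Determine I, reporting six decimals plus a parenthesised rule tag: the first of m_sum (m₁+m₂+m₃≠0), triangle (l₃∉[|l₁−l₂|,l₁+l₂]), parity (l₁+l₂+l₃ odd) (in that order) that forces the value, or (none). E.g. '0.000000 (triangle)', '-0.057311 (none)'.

-1 + 0 + 3 = 2 ≠ 0: azimuthal integral kills it; I = 0

0.000000 (m_sum)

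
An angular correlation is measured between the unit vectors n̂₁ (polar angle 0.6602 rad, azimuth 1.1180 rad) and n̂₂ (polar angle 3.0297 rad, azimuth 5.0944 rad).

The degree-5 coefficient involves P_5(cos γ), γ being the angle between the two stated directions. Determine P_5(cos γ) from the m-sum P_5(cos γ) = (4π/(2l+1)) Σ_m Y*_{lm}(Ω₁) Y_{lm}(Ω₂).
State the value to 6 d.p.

0.342641

Term-by-term m-sum for l=5 (normalisation 4π/11 = 1.142397):
  term(m=-5) = (0.000000, -0.000000)   from Y*(Ω₁)=(0.030972, -0.025728), Y(Ω₂)=(0.000008, -0.000003)
  term(m=-4) = (0.000036, -0.000007)   from Y*(Ω₁)=(-0.039043, -0.159275), Y(Ω₂)=(-0.000010, 0.000227)
  term(m=-3) = (0.001124, 0.000832)   from Y*(Ω₁)=(-0.359977, -0.077633), Y(Ω₂)=(-0.003461, -0.001566)
  term(m=-2) = (0.001784, 0.017998)   from Y*(Ω₁)=(-0.270878, 0.345298), Y(Ω₂)=(0.029756, -0.028511)
  term(m=-1) = (-0.015867, 0.017518)   from Y*(Ω₁)=(0.037775, 0.077645), Y(Ω₂)=(0.102044, 0.254000)
  term(m=+0) = (0.325775, 0.000000)   from Y*(Ω₁)=(-0.383379, -0.000000), Y(Ω₂)=(-0.849746, 0.000000)
  term(m=+1) = (-0.015867, -0.017518)   from Y*(Ω₁)=(-0.037775, 0.077645), Y(Ω₂)=(-0.102044, 0.254000)
  term(m=+2) = (0.001784, -0.017998)   from Y*(Ω₁)=(-0.270878, -0.345298), Y(Ω₂)=(0.029756, 0.028511)
  term(m=+3) = (0.001124, -0.000832)   from Y*(Ω₁)=(0.359977, -0.077633), Y(Ω₂)=(0.003461, -0.001566)
  term(m=+4) = (0.000036, 0.000007)   from Y*(Ω₁)=(-0.039043, 0.159275), Y(Ω₂)=(-0.000010, -0.000227)
  term(m=+5) = (0.000000, 0.000000)   from Y*(Ω₁)=(-0.030972, -0.025728), Y(Ω₂)=(-0.000008, -0.000003)
Σ over m = (0.299931, 0.000000); ×(4π/11) → (0.342641, 0.000000). Real part: 0.342641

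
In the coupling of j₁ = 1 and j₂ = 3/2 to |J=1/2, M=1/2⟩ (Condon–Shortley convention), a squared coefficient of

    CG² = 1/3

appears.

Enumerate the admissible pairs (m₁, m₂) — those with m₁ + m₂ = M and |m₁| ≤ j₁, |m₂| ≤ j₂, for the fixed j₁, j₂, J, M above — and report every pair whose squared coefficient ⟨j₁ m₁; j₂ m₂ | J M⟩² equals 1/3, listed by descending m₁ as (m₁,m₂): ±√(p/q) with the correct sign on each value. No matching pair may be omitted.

Admissible pairs with m₁+m₂ = M = 1/2: (-1,3/2), (0,1/2), (1,-1/2)
  (m₁,m₂)=(1,-1/2): CG² = 1/6, CG = +√(1/6)
  (m₁,m₂)=(0,1/2): CG² = 1/3, CG = −√(1/3)   ← matches the target
  (m₁,m₂)=(-1,3/2): CG² = 1/2, CG = +√(1/2)
Pairs with CG² = 1/3: (0,1/2): −√(1/3)

(0,1/2): −√(1/3)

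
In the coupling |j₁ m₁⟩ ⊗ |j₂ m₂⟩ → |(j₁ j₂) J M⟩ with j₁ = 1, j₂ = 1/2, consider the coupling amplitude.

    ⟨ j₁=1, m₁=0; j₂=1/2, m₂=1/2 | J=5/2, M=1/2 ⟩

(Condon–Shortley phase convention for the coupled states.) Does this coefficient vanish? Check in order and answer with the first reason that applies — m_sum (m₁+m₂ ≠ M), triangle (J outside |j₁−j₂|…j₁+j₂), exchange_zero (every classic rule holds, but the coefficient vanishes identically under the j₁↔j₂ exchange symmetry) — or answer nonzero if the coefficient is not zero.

triangle

m-sum: m₁+m₂ = 0+1/2 = 1/2, M = 1/2  ✓
triangle: need |j₁−j₂| ≤ J ≤ j₁+j₂, i.e. J ∈ [1/2, 3/2]; J = 5/2 is outside ✗ ⇒ coefficient is 0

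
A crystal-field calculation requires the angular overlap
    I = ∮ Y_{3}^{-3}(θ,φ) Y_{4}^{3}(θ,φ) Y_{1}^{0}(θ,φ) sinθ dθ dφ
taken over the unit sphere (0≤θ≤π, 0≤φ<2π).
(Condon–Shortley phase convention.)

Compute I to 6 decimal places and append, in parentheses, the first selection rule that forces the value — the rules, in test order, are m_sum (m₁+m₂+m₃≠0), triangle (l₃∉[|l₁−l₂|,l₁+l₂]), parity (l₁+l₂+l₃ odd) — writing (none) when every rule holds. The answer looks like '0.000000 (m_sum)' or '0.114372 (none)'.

-0.162868 (none)

m-sum 0 ✓  L=8 even ✓  1≤1≤7 ✓
Π(2lᵢ+1) = 7×9×3 = 189
triangle coeff Δ(3,4,1) = 1/252
Σ_t [3,3]: t=3:−1/36 = -1/36
(3j)²=4/63 [(3 4 1; 0 0 0)], sign=+1
Σ_t [6,6]: t=6:+1/720 = 1/720
(3j)²=1/36 [(3 4 1; -3 3 0)], sign=-1
⇒ 4πI² = 1/3
I = (-1)√(1/3/(4π)) = -0.16286750
No selection rule forces the value: the integral is nonzero (none).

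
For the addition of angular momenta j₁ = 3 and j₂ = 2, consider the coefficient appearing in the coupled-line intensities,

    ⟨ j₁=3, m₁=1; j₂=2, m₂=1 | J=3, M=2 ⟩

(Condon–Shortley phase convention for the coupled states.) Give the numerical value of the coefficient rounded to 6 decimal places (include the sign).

j₁+j₂−J=2  J+j₁−j₂=4  J−j₁+j₂=2  j₁+j₂+J+1=9
(j₁±m₁, j₂±m₂, J±M) = (4,2,3,1,5,1)
P² = 64
sum k=1..2:
  [1] −1/12 = -1/12
  [2] +1/48 = 1/48
S = -1/16
C² = P²·S² = 1/4 ; C = -0.500000

−√(1/4) ≈ -0.500000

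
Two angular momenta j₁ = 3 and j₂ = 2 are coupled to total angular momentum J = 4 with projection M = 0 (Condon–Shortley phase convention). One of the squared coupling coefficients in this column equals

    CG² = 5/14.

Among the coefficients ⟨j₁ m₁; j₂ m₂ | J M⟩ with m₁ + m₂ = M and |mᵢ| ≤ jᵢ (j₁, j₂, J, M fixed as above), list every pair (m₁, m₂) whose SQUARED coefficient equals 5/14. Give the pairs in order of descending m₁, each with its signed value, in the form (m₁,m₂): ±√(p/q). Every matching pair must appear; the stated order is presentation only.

(1,-1): +√(5/14); (-1,1): −√(5/14)

Admissible pairs with m₁+m₂ = M = 0: (-2,2), (-1,1), (0,0), (1,-1), (2,-2)
  (m₁,m₂)=(2,-2): CG² = 1/7, CG = +√(1/7)
  (m₁,m₂)=(1,-1): CG² = 5/14, CG = +√(5/14)   ← matches the target
  (m₁,m₂)=(0,0): CG² = 0/1, CG = 0
  (m₁,m₂)=(-1,1): CG² = 5/14, CG = −√(5/14)   ← matches the target
  (m₁,m₂)=(-2,2): CG² = 1/7, CG = −√(1/7)
Pairs with CG² = 5/14: (1,-1): +√(5/14); (-1,1): −√(5/14)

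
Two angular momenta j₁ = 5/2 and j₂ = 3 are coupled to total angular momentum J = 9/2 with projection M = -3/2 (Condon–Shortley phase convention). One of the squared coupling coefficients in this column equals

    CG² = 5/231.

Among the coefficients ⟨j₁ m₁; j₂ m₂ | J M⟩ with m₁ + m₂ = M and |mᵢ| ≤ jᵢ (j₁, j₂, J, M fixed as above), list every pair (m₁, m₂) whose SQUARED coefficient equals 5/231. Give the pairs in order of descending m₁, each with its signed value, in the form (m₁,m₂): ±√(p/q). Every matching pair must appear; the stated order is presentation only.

(-1/2,-1): +√(5/231)

Admissible pairs with m₁+m₂ = M = -3/2: (-5/2,1), (-3/2,0), (-1/2,-1), (1/2,-2), (3/2,-3)
  (m₁,m₂)=(3/2,-3): CG² = 8/77, CG = +√(8/77)
  (m₁,m₂)=(1/2,-2): CG² = 169/462, CG = +√(169/462)
  (m₁,m₂)=(-1/2,-1): CG² = 5/231, CG = +√(5/231)   ← matches the target
  (m₁,m₂)=(-3/2,0): CG² = 45/154, CG = −√(45/154)
  (m₁,m₂)=(-5/2,1): CG² = 50/231, CG = −√(50/231)
Pairs with CG² = 5/231: (-1/2,-1): +√(5/231)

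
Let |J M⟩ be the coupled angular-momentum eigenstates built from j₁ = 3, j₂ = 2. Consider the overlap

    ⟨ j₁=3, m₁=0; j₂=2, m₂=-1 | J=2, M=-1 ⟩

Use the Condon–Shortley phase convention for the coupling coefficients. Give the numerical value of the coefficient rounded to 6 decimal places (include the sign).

j₁+j₂−J=3  J+j₁−j₂=3  J−j₁+j₂=1  j₁+j₂+J+1=8
(j₁±m₁, j₂±m₂, J±M) = (3,3,1,3,1,3)
P² = 81/14
sum k=0..1:
  [0] +1/36 = 1/36
  [1] −1/4 = -1/4
S = -2/9
C² = P²·S² = 2/7 ; C = -0.534522

−√(2/7) ≈ -0.534522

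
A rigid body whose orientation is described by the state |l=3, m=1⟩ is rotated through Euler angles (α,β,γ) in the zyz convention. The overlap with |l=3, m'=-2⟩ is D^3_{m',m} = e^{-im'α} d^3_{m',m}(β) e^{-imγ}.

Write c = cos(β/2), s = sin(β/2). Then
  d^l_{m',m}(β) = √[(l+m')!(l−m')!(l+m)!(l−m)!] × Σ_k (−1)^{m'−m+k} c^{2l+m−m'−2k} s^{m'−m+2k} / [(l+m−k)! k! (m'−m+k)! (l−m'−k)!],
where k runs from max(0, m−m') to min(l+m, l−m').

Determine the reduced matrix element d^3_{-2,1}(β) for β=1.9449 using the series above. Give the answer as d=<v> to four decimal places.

d^3_{-2,1}(β=1.9449) via the finite sum:
With c≡cos(β/2)=0.563277 and s≡sin(β/2)=0.826268, N=[1·120·24·2]^{1/2}=75.894664
k∈{3,4} keeps every argument non-negative
  k=3: (−1)^0·75.8947/(12)·0.5633^3·0.8263^3 = +0.637616
  k=4: (−1)^1·75.8947/(24)·0.5633^1·0.8263^5 = -0.686005
d^3_{-2,1}(1.9449) = +0.637616 -0.686005 = -0.048389

d=-0.0484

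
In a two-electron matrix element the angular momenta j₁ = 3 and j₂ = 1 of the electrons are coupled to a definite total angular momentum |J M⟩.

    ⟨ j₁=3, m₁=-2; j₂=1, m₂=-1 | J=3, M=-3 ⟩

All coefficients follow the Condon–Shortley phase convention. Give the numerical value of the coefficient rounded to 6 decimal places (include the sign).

+√(1/4) ≈ +0.500000

triangle: 1!×5!×1!/8! = 120/40320
(j±m)!: 1!×5!×0!×2!×0!×6! = 172800
prefactor² = (2J+1)×Δ×N² = 3600
  k=0: +1/(0!×1!×5!×0!×0!×1!) = 1/120
Σ = 1/120  ⇒  CG² = 3600×(1/120)² = 1/4
CG = +√(1/4) = +0.500000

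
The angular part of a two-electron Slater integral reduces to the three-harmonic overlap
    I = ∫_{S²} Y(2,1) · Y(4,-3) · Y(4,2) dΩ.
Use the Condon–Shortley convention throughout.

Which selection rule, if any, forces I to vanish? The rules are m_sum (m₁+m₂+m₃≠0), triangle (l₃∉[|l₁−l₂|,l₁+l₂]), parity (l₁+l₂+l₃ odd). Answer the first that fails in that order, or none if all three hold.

azimuthal sum: 1 − 3 + 2 = 0  ✓
2 ≤ 4 ≤ 6 (triangle on l)  ✓
L = 2 + 4 + 4 = 10 (even)  ✓

none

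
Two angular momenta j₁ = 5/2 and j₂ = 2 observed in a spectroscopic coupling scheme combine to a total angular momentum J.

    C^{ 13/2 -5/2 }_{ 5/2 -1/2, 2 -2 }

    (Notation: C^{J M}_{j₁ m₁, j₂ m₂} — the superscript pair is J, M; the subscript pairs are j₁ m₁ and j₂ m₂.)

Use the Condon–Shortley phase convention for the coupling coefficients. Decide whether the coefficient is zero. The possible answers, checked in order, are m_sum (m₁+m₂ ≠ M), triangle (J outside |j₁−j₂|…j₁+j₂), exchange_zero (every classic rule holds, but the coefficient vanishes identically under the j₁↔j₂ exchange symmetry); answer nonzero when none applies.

triangle

m-sum: m₁+m₂ = -1/2+(-2) = -5/2, M = -5/2  ✓
triangle: need |j₁−j₂| ≤ J ≤ j₁+j₂, i.e. J ∈ [1/2, 9/2]; J = 13/2 is outside ✗ ⇒ coefficient is 0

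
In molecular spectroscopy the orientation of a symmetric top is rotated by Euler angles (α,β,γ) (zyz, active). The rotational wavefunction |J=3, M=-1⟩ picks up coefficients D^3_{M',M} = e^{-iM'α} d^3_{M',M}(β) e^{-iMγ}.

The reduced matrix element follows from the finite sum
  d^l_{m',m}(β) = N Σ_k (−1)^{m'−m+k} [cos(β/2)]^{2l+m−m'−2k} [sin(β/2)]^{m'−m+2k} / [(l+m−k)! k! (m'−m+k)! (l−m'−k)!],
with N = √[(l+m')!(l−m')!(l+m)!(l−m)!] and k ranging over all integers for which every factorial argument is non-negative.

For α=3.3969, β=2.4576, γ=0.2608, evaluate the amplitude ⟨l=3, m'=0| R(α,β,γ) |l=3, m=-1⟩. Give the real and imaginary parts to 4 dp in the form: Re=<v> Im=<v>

Re=-0.5297 Im=-0.1414

First d^3_{0,-1}(β=2.4576), then the phase factors e^{-i(0)α} and e^{-i(-1)γ}:
Half-angle: c=0.335368, s=0.942087. N=√(6·6·2·24)=41.569219
k: max(0,(-1)−(0))=0 … min(3+(-1),3−(0))=2
  k=0: (−1)^1·41.5692/(12)·0.3354^5·0.9421^1 = -0.013845
  k=1: (−1)^2·41.5692/(4)·0.3354^3·0.9421^3 = +0.327757
  k=2: (−1)^3·41.5692/(12)·0.3354^1·0.9421^5 = -0.862121
d^3_{0,-1}(2.4576) = -0.013845 +0.327757 -0.862121 = -0.548209
D = (+1.000000+0.000000i)·(-0.548209)·(+0.966184+0.257854i) = -0.529671-0.141358i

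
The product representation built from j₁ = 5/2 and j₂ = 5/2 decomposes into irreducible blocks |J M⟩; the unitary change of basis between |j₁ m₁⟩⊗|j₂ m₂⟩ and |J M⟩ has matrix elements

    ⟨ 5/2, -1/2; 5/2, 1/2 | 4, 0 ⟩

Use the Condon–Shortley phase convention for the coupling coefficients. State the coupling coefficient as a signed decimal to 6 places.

j₁+j₂−J=1  J+j₁−j₂=4  J−j₁+j₂=4  j₁+j₂+J+1=10
(j₁±m₁, j₂±m₂, J±M) = (2,3,3,2,4,4)
P² = 20736/175
sum k=0..1:
  [0] +1/36 = 1/36
  [1] −1/16 = -1/16
S = -5/144
C² = P²·S² = 1/7 ; C = -0.377964

-0.377964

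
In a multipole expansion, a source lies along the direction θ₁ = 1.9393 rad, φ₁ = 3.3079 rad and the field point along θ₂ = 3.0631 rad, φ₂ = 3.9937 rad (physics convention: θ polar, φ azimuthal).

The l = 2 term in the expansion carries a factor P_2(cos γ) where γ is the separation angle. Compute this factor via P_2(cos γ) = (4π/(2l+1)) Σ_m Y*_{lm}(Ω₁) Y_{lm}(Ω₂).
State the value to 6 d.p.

-0.240764

Term-by-term m-sum for l=2 (normalisation 4π/5 = 2.513274):
  [-2]  conj(Y_{2,-2})(Ω₁) = (0.317728, 0.109759) ; Y_{2,-2}(Ω₂) = (-0.000316, -0.002354) ; Δ = (0.000158, -0.000783)
  [-1]  conj(Y_{2,-1})(Ω₁) = (0.256023, 0.042976) ; Y_{2,-1}(Ω₂) = (0.039761, -0.045454) ; Δ = (0.012133, -0.009929)
  [+0]  conj(Y_{2,0})(Ω₁) = (-0.192617, -0.000000) ; Y_{2,0}(Ω₂) = (0.624966, 0.000000) ; Δ = (-0.120379, -0.000000)
  [+1]  conj(Y_{2,1})(Ω₁) = (-0.256023, 0.042976) ; Y_{2,1}(Ω₂) = (-0.039761, -0.045454) ; Δ = (0.012133, 0.009929)
  [+2]  conj(Y_{2,2})(Ω₁) = (0.317728, -0.109759) ; Y_{2,2}(Ω₂) = (-0.000316, 0.002354) ; Δ = (0.000158, 0.000783)
Σ over m = (-0.095797, -0.000000); ×(4π/5) → (-0.240764, -0.000000). Real part: -0.240764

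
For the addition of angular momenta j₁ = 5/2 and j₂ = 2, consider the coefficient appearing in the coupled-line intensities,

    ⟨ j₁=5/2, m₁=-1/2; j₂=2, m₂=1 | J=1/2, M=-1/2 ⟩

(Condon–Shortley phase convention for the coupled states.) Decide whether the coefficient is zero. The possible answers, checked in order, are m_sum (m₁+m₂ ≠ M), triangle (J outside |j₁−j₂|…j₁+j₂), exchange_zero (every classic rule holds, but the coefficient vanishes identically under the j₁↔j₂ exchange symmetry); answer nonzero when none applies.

m_sum

m-sum: m₁+m₂ = -1/2+1 = 1/2, M = -1/2  ✗ ⇒ coefficient is 0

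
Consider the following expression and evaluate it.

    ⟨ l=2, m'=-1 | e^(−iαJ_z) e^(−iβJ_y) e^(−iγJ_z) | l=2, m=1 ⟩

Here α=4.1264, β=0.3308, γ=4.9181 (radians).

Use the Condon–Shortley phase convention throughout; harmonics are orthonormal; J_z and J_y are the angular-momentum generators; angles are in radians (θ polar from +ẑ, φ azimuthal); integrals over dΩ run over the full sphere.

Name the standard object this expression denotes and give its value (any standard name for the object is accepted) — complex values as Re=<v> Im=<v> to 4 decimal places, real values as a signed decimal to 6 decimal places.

Wigner D-matrix element, Re=0.0551 Im=-0.0558

This is a Wigner D-matrix element — the rotation-matrix element ⟨l m'| R(α,β,γ) |l m⟩ in the angular-momentum basis.
Split into d^2_{-1,1}(β=0.3308) × two z-phases.
c=cos(0.330800/2)=0.986353, s=sin(0.330800/2)=0.164647; N=√[1·6·6·1]=6.000000
The bounds max(0,m−m')=2 and min(l+m,l−m')=3 give 2 terms
  k=2: (−1)^0·6.0000/(2)·0.9864^2·0.1646^2 = +0.079121
  k=3: (−1)^1·6.0000/(6)·0.9864^0·0.1646^4 = -0.000735
d^2_{-1,1}(0.3308) = +0.079121 -0.000735 = +0.078386
Phases: e^{-i·(-1)·4.1264}=-0.553024-0.833166i, e^{-i·(1)·4.9181}=+0.204263+0.978916i ⇒ D=+0.055077-0.055776i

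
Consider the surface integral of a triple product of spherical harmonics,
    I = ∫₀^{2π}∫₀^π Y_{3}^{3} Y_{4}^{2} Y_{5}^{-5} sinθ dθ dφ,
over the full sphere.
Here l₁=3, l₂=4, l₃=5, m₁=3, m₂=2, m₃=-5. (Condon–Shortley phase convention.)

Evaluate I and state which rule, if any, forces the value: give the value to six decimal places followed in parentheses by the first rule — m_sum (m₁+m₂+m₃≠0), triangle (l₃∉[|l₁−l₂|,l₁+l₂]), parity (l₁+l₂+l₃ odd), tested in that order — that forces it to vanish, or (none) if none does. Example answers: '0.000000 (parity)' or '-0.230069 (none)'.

0.138791 (none)

m-sum 0 ✓  L=12 even ✓  1≤5≤7 ✓
Π(2lᵢ+1) = 7×9×11 = 693
triangle coeff Δ(3,4,5) = 1/180180
Σ_t [0,2]: t=0:+1/576 t=1:−1/144 t=2:+1/576 = -1/288
(3j)²=20/1001 [(3 4 5; 0 0 0)], sign=+1
Σ_t [0,0]: t=0:+1/34560 = 1/34560
(3j)²=5/286 [(3 4 5; 3 2 -5)], sign=+1
⇒ 4πI² = 450/1859
I = (+1)√(450/1859/(4π)) = 0.13879110
No selection rule forces the value: the integral is nonzero (none).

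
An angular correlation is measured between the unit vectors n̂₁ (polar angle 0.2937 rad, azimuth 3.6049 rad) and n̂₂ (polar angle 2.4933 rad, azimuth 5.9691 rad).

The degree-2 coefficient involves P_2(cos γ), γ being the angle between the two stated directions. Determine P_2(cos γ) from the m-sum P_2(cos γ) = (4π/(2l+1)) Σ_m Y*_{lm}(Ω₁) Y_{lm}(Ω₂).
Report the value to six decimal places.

Summing Y*_{l m}(θ₁,φ₁)·Y_{l m}(θ₂,φ₂) over m ∈ [−2, 2]; prefactor 4π/(2·2+1) = 2.513274:
  m=-2: (0.01944 + 0.02589j) × (0.11395 + 0.08277j) = 0.00007 + 0.00456j  (running Σ = 0.00007 + 0.00456j)
  m=-1: (-0.19150 - 0.09567j) × (-0.35365 - 0.11488j) = 0.05674 + 0.05583j  (running Σ = 0.05681 + 0.06039j)
  m=0: (0.55149 + 0.00000j) × (0.28580 + 0.00000j) = 0.15762 + 0.00000j  (running Σ = 0.21442 + 0.06039j)
  m=1: (0.19150 - 0.09567j) × (0.35365 - 0.11488j) = 0.05674 - 0.05583j  (running Σ = 0.27116 + 0.00456j)
  m=2: (0.01944 - 0.02589j) × (0.11395 - 0.08277j) = 0.00007 - 0.00456j  (running Σ = 0.27123 + 0.00000j)
Accumulated sum 0.27123 + 0.00000j; after 4π/(2l+1) scaling, 0.68168 + 0.00000j ⇒ P_2 = 0.681682

0.681682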